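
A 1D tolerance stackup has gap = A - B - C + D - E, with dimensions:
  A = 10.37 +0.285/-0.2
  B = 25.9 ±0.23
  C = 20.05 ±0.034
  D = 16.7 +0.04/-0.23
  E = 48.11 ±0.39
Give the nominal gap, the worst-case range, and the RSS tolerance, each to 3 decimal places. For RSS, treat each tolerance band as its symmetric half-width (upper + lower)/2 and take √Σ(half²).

Stack each dimension's contribution:
  +A: nom +10.370 → Σnom=10.370; wc +0.285/-0.200 → slack +0.285/-0.200; half-tol=0.242, Σhalf²=0.058806
  -B: nom -25.900 → Σnom=-15.530; wc +0.230/-0.230 → slack +0.515/-0.430; half-tol=0.230, Σhalf²=0.111706
  -C: nom -20.050 → Σnom=-35.580; wc +0.034/-0.034 → slack +0.549/-0.464; half-tol=0.034, Σhalf²=0.112862
  +D: nom +16.700 → Σnom=-18.880; wc +0.040/-0.230 → slack +0.589/-0.694; half-tol=0.135, Σhalf²=0.131087
  -E: nom -48.110 → Σnom=-66.990; wc +0.390/-0.390 → slack +0.979/-1.084; half-tol=0.390, Σhalf²=0.283187
Nominal = -66.990. Worst-case = [-66.990 - 1.084, -66.990 + 0.979] = [-68.074, -66.011]. RSS = √0.283187 = 0.532.

nominal=-66.990 wc=[-68.074,-66.011] rss=0.532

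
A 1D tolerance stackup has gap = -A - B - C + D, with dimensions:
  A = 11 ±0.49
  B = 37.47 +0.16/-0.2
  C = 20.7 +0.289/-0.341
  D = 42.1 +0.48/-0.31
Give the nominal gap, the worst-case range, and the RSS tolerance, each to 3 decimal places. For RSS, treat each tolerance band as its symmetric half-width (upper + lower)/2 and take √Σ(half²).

Stack each dimension's contribution:
  -A: nom -11.000 → Σnom=-11.000; wc +0.490/-0.490 → slack +0.490/-0.490; half-tol=0.490, Σhalf²=0.240100
  -B: nom -37.470 → Σnom=-48.470; wc +0.200/-0.160 → slack +0.690/-0.650; half-tol=0.180, Σhalf²=0.272500
  -C: nom -20.700 → Σnom=-69.170; wc +0.341/-0.289 → slack +1.031/-0.939; half-tol=0.315, Σhalf²=0.371725
  +D: nom +42.100 → Σnom=-27.070; wc +0.480/-0.310 → slack +1.511/-1.249; half-tol=0.395, Σhalf²=0.527750
Nominal = -27.070. Worst-case = [-27.070 - 1.249, -27.070 + 1.511] = [-28.319, -25.559]. RSS = √0.527750 = 0.726.

nominal=-27.070 wc=[-28.319,-25.559] rss=0.726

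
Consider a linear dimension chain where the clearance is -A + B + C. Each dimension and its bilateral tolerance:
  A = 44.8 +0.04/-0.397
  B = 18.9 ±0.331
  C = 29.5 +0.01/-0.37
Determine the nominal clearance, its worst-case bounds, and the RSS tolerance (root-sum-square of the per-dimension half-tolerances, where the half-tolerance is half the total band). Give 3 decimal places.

nominal=3.600 wc=[2.859,4.338] rss=0.440

Stack each dimension's contribution:
  -A: nom -44.800 → Σnom=-44.800; wc +0.397/-0.040 → slack +0.397/-0.040; half-tol=0.218, Σhalf²=0.047742
  +B: nom +18.900 → Σnom=-25.900; wc +0.331/-0.331 → slack +0.728/-0.371; half-tol=0.331, Σhalf²=0.157303
  +C: nom +29.500 → Σnom=3.600; wc +0.010/-0.370 → slack +0.738/-0.741; half-tol=0.190, Σhalf²=0.193403
Nominal = 3.600. Worst-case = [3.600 - 0.741, 3.600 + 0.738] = [2.859, 4.338]. RSS = √0.193403 = 0.440.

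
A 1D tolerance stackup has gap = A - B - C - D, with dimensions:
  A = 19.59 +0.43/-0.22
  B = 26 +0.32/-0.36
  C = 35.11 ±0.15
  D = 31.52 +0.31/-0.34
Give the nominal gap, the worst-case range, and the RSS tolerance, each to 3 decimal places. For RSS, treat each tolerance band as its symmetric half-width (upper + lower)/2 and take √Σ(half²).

Stack each dimension's contribution:
  +A: nom +19.590 → Σnom=19.590; wc +0.430/-0.220 → slack +0.430/-0.220; half-tol=0.325, Σhalf²=0.105625
  -B: nom -26.000 → Σnom=-6.410; wc +0.360/-0.320 → slack +0.790/-0.540; half-tol=0.340, Σhalf²=0.221225
  -C: nom -35.110 → Σnom=-41.520; wc +0.150/-0.150 → slack +0.940/-0.690; half-tol=0.150, Σhalf²=0.243725
  -D: nom -31.520 → Σnom=-73.040; wc +0.340/-0.310 → slack +1.280/-1.000; half-tol=0.325, Σhalf²=0.349350
Nominal = -73.040. Worst-case = [-73.040 - 1.000, -73.040 + 1.280] = [-74.040, -71.760]. RSS = √0.349350 = 0.591.

nominal=-73.040 wc=[-74.040,-71.760] rss=0.591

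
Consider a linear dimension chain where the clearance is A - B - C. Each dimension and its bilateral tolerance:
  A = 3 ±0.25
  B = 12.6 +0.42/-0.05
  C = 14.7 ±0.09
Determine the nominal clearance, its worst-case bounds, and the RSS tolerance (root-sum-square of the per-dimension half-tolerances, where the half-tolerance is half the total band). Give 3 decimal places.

Stack each dimension's contribution:
  +A: nom +3.000 → Σnom=3.000; wc +0.250/-0.250 → slack +0.250/-0.250; half-tol=0.250, Σhalf²=0.062500
  -B: nom -12.600 → Σnom=-9.600; wc +0.050/-0.420 → slack +0.300/-0.670; half-tol=0.235, Σhalf²=0.117725
  -C: nom -14.700 → Σnom=-24.300; wc +0.090/-0.090 → slack +0.390/-0.760; half-tol=0.090, Σhalf²=0.125825
Nominal = -24.300. Worst-case = [-24.300 - 0.760, -24.300 + 0.390] = [-25.060, -23.910]. RSS = √0.125825 = 0.355.

nominal=-24.300 wc=[-25.060,-23.910] rss=0.355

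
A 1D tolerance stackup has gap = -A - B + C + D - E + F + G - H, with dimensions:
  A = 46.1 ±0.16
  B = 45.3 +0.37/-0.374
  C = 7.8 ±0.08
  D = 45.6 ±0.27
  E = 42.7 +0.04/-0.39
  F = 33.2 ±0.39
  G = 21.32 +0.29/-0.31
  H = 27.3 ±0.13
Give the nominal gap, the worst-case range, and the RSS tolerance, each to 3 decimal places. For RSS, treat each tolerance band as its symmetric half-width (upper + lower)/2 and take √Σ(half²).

Stack each dimension's contribution:
  -A: nom -46.100 → Σnom=-46.100; wc +0.160/-0.160 → slack +0.160/-0.160; half-tol=0.160, Σhalf²=0.025600
  -B: nom -45.300 → Σnom=-91.400; wc +0.374/-0.370 → slack +0.534/-0.530; half-tol=0.372, Σhalf²=0.163984
  +C: nom +7.800 → Σnom=-83.600; wc +0.080/-0.080 → slack +0.614/-0.610; half-tol=0.080, Σhalf²=0.170384
  +D: nom +45.600 → Σnom=-38.000; wc +0.270/-0.270 → slack +0.884/-0.880; half-tol=0.270, Σhalf²=0.243284
  -E: nom -42.700 → Σnom=-80.700; wc +0.390/-0.040 → slack +1.274/-0.920; half-tol=0.215, Σhalf²=0.289509
  +F: nom +33.200 → Σnom=-47.500; wc +0.390/-0.390 → slack +1.664/-1.310; half-tol=0.390, Σhalf²=0.441609
  +G: nom +21.320 → Σnom=-26.180; wc +0.290/-0.310 → slack +1.954/-1.620; half-tol=0.300, Σhalf²=0.531609
  -H: nom -27.300 → Σnom=-53.480; wc +0.130/-0.130 → slack +2.084/-1.750; half-tol=0.130, Σhalf²=0.548509
Nominal = -53.480. Worst-case = [-53.480 - 1.750, -53.480 + 2.084] = [-55.230, -51.396]. RSS = √0.548509 = 0.741.

nominal=-53.480 wc=[-55.230,-51.396] rss=0.741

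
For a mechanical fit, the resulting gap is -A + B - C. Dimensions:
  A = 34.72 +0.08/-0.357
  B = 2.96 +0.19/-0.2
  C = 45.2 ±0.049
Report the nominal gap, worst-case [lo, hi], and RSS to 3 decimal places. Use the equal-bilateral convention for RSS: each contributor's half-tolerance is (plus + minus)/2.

Stack each dimension's contribution:
  -A: nom -34.720 → Σnom=-34.720; wc +0.357/-0.080 → slack +0.357/-0.080; half-tol=0.218, Σhalf²=0.047742
  +B: nom +2.960 → Σnom=-31.760; wc +0.190/-0.200 → slack +0.547/-0.280; half-tol=0.195, Σhalf²=0.085767
  -C: nom -45.200 → Σnom=-76.960; wc +0.049/-0.049 → slack +0.596/-0.329; half-tol=0.049, Σhalf²=0.088168
Nominal = -76.960. Worst-case = [-76.960 - 0.329, -76.960 + 0.596] = [-77.289, -76.364]. RSS = √0.088168 = 0.297.

nominal=-76.960 wc=[-77.289,-76.364] rss=0.297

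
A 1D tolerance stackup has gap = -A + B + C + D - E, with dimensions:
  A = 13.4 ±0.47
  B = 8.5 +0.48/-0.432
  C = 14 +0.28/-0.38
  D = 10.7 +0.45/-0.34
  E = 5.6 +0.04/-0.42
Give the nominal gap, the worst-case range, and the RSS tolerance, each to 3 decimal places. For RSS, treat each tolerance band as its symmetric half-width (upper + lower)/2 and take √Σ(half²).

nominal=14.200 wc=[12.538,16.300] rss=0.864

Stack each dimension's contribution:
  -A: nom -13.400 → Σnom=-13.400; wc +0.470/-0.470 → slack +0.470/-0.470; half-tol=0.470, Σhalf²=0.220900
  +B: nom +8.500 → Σnom=-4.900; wc +0.480/-0.432 → slack +0.950/-0.902; half-tol=0.456, Σhalf²=0.428836
  +C: nom +14.000 → Σnom=9.100; wc +0.280/-0.380 → slack +1.230/-1.282; half-tol=0.330, Σhalf²=0.537736
  +D: nom +10.700 → Σnom=19.800; wc +0.450/-0.340 → slack +1.680/-1.622; half-tol=0.395, Σhalf²=0.693761
  -E: nom -5.600 → Σnom=14.200; wc +0.420/-0.040 → slack +2.100/-1.662; half-tol=0.230, Σhalf²=0.746661
Nominal = 14.200. Worst-case = [14.200 - 1.662, 14.200 + 2.100] = [12.538, 16.300]. RSS = √0.746661 = 0.864.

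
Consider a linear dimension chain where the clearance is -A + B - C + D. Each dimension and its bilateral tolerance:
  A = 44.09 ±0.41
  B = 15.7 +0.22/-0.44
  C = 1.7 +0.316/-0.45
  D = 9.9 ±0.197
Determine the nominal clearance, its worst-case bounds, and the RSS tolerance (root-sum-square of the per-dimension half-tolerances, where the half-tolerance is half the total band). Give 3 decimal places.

Stack each dimension's contribution:
  -A: nom -44.090 → Σnom=-44.090; wc +0.410/-0.410 → slack +0.410/-0.410; half-tol=0.410, Σhalf²=0.168100
  +B: nom +15.700 → Σnom=-28.390; wc +0.220/-0.440 → slack +0.630/-0.850; half-tol=0.330, Σhalf²=0.277000
  -C: nom -1.700 → Σnom=-30.090; wc +0.450/-0.316 → slack +1.080/-1.166; half-tol=0.383, Σhalf²=0.423689
  +D: nom +9.900 → Σnom=-20.190; wc +0.197/-0.197 → slack +1.277/-1.363; half-tol=0.197, Σhalf²=0.462498
Nominal = -20.190. Worst-case = [-20.190 - 1.363, -20.190 + 1.277] = [-21.553, -18.913]. RSS = √0.462498 = 0.680.

nominal=-20.190 wc=[-21.553,-18.913] rss=0.680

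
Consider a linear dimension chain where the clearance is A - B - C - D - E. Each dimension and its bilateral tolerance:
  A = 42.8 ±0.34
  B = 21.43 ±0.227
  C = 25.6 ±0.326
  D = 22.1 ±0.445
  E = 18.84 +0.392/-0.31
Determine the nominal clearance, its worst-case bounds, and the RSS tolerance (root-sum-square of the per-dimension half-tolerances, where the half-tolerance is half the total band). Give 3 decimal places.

Stack each dimension's contribution:
  +A: nom +42.800 → Σnom=42.800; wc +0.340/-0.340 → slack +0.340/-0.340; half-tol=0.340, Σhalf²=0.115600
  -B: nom -21.430 → Σnom=21.370; wc +0.227/-0.227 → slack +0.567/-0.567; half-tol=0.227, Σhalf²=0.167129
  -C: nom -25.600 → Σnom=-4.230; wc +0.326/-0.326 → slack +0.893/-0.893; half-tol=0.326, Σhalf²=0.273405
  -D: nom -22.100 → Σnom=-26.330; wc +0.445/-0.445 → slack +1.338/-1.338; half-tol=0.445, Σhalf²=0.471430
  -E: nom -18.840 → Σnom=-45.170; wc +0.310/-0.392 → slack +1.648/-1.730; half-tol=0.351, Σhalf²=0.594631
Nominal = -45.170. Worst-case = [-45.170 - 1.730, -45.170 + 1.648] = [-46.900, -43.522]. RSS = √0.594631 = 0.771.

nominal=-45.170 wc=[-46.900,-43.522] rss=0.771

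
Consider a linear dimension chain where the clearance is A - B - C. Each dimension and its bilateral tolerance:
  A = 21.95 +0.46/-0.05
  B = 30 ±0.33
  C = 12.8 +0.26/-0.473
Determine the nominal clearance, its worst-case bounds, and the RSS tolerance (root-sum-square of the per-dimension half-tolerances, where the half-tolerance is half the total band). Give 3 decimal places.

nominal=-20.850 wc=[-21.490,-19.587] rss=0.555

Stack each dimension's contribution:
  +A: nom +21.950 → Σnom=21.950; wc +0.460/-0.050 → slack +0.460/-0.050; half-tol=0.255, Σhalf²=0.065025
  -B: nom -30.000 → Σnom=-8.050; wc +0.330/-0.330 → slack +0.790/-0.380; half-tol=0.330, Σhalf²=0.173925
  -C: nom -12.800 → Σnom=-20.850; wc +0.473/-0.260 → slack +1.263/-0.640; half-tol=0.366, Σhalf²=0.308247
Nominal = -20.850. Worst-case = [-20.850 - 0.640, -20.850 + 1.263] = [-21.490, -19.587]. RSS = √0.308247 = 0.555.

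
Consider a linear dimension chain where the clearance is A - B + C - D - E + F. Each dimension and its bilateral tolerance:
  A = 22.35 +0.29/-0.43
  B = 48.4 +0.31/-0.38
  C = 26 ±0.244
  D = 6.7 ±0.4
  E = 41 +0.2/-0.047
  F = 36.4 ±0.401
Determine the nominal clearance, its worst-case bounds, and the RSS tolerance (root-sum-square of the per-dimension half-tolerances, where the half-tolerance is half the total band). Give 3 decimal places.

nominal=-11.350 wc=[-13.335,-9.588] rss=0.803

Stack each dimension's contribution:
  +A: nom +22.350 → Σnom=22.350; wc +0.290/-0.430 → slack +0.290/-0.430; half-tol=0.360, Σhalf²=0.129600
  -B: nom -48.400 → Σnom=-26.050; wc +0.380/-0.310 → slack +0.670/-0.740; half-tol=0.345, Σhalf²=0.248625
  +C: nom +26.000 → Σnom=-0.050; wc +0.244/-0.244 → slack +0.914/-0.984; half-tol=0.244, Σhalf²=0.308161
  -D: nom -6.700 → Σnom=-6.750; wc +0.400/-0.400 → slack +1.314/-1.384; half-tol=0.400, Σhalf²=0.468161
  -E: nom -41.000 → Σnom=-47.750; wc +0.047/-0.200 → slack +1.361/-1.584; half-tol=0.123, Σhalf²=0.483413
  +F: nom +36.400 → Σnom=-11.350; wc +0.401/-0.401 → slack +1.762/-1.985; half-tol=0.401, Σhalf²=0.644214
Nominal = -11.350. Worst-case = [-11.350 - 1.985, -11.350 + 1.762] = [-13.335, -9.588]. RSS = √0.644214 = 0.803.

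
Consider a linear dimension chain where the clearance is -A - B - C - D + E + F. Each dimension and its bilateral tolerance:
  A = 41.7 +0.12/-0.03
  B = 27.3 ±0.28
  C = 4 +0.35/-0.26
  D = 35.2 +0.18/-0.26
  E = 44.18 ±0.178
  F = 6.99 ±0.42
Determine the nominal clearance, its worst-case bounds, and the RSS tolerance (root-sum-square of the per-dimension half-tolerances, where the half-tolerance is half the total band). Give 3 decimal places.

Stack each dimension's contribution:
  -A: nom -41.700 → Σnom=-41.700; wc +0.030/-0.120 → slack +0.030/-0.120; half-tol=0.075, Σhalf²=0.005625
  -B: nom -27.300 → Σnom=-69.000; wc +0.280/-0.280 → slack +0.310/-0.400; half-tol=0.280, Σhalf²=0.084025
  -C: nom -4.000 → Σnom=-73.000; wc +0.260/-0.350 → slack +0.570/-0.750; half-tol=0.305, Σhalf²=0.177050
  -D: nom -35.200 → Σnom=-108.200; wc +0.260/-0.180 → slack +0.830/-0.930; half-tol=0.220, Σhalf²=0.225450
  +E: nom +44.180 → Σnom=-64.020; wc +0.178/-0.178 → slack +1.008/-1.108; half-tol=0.178, Σhalf²=0.257134
  +F: nom +6.990 → Σnom=-57.030; wc +0.420/-0.420 → slack +1.428/-1.528; half-tol=0.420, Σhalf²=0.433534
Nominal = -57.030. Worst-case = [-57.030 - 1.528, -57.030 + 1.428] = [-58.558, -55.602]. RSS = √0.433534 = 0.658.

nominal=-57.030 wc=[-58.558,-55.602] rss=0.658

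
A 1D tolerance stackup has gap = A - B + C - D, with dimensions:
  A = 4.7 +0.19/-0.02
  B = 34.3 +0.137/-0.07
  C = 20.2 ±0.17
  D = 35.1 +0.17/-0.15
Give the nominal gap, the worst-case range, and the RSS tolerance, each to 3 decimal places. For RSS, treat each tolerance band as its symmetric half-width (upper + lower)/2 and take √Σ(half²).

nominal=-44.500 wc=[-44.997,-43.920] rss=0.276

Stack each dimension's contribution:
  +A: nom +4.700 → Σnom=4.700; wc +0.190/-0.020 → slack +0.190/-0.020; half-tol=0.105, Σhalf²=0.011025
  -B: nom -34.300 → Σnom=-29.600; wc +0.070/-0.137 → slack +0.260/-0.157; half-tol=0.104, Σhalf²=0.021737
  +C: nom +20.200 → Σnom=-9.400; wc +0.170/-0.170 → slack +0.430/-0.327; half-tol=0.170, Σhalf²=0.050637
  -D: nom -35.100 → Σnom=-44.500; wc +0.150/-0.170 → slack +0.580/-0.497; half-tol=0.160, Σhalf²=0.076237
Nominal = -44.500. Worst-case = [-44.500 - 0.497, -44.500 + 0.580] = [-44.997, -43.920]. RSS = √0.076237 = 0.276.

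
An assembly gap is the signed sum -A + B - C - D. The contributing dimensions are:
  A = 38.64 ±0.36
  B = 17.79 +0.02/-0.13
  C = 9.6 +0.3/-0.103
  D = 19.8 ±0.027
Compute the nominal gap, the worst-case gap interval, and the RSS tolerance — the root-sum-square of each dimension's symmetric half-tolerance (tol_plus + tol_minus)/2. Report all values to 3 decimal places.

Stack each dimension's contribution:
  -A: nom -38.640 → Σnom=-38.640; wc +0.360/-0.360 → slack +0.360/-0.360; half-tol=0.360, Σhalf²=0.129600
  +B: nom +17.790 → Σnom=-20.850; wc +0.020/-0.130 → slack +0.380/-0.490; half-tol=0.075, Σhalf²=0.135225
  -C: nom -9.600 → Σnom=-30.450; wc +0.103/-0.300 → slack +0.483/-0.790; half-tol=0.201, Σhalf²=0.175827
  -D: nom -19.800 → Σnom=-50.250; wc +0.027/-0.027 → slack +0.510/-0.817; half-tol=0.027, Σhalf²=0.176556
Nominal = -50.250. Worst-case = [-50.250 - 0.817, -50.250 + 0.510] = [-51.067, -49.740]. RSS = √0.176556 = 0.420.

nominal=-50.250 wc=[-51.067,-49.740] rss=0.420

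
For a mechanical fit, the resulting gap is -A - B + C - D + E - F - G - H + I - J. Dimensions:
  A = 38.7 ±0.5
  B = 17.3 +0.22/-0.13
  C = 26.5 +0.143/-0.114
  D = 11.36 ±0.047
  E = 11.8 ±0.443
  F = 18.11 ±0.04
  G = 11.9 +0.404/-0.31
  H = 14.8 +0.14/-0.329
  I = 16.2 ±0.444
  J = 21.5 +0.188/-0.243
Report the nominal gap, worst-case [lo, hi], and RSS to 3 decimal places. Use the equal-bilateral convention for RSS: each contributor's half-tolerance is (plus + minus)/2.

nominal=-79.170 wc=[-81.710,-76.541] rss=0.961

Stack each dimension's contribution:
  -A: nom -38.700 → Σnom=-38.700; wc +0.500/-0.500 → slack +0.500/-0.500; half-tol=0.500, Σhalf²=0.250000
  -B: nom -17.300 → Σnom=-56.000; wc +0.130/-0.220 → slack +0.630/-0.720; half-tol=0.175, Σhalf²=0.280625
  +C: nom +26.500 → Σnom=-29.500; wc +0.143/-0.114 → slack +0.773/-0.834; half-tol=0.129, Σhalf²=0.297137
  -D: nom -11.360 → Σnom=-40.860; wc +0.047/-0.047 → slack +0.820/-0.881; half-tol=0.047, Σhalf²=0.299346
  +E: nom +11.800 → Σnom=-29.060; wc +0.443/-0.443 → slack +1.263/-1.324; half-tol=0.443, Σhalf²=0.495595
  -F: nom -18.110 → Σnom=-47.170; wc +0.040/-0.040 → slack +1.303/-1.364; half-tol=0.040, Σhalf²=0.497195
  -G: nom -11.900 → Σnom=-59.070; wc +0.310/-0.404 → slack +1.613/-1.768; half-tol=0.357, Σhalf²=0.624644
  -H: nom -14.800 → Σnom=-73.870; wc +0.329/-0.140 → slack +1.942/-1.908; half-tol=0.235, Σhalf²=0.679635
  +I: nom +16.200 → Σnom=-57.670; wc +0.444/-0.444 → slack +2.386/-2.352; half-tol=0.444, Σhalf²=0.876771
  -J: nom -21.500 → Σnom=-79.170; wc +0.243/-0.188 → slack +2.629/-2.540; half-tol=0.215, Σhalf²=0.923211
Nominal = -79.170. Worst-case = [-79.170 - 2.540, -79.170 + 2.629] = [-81.710, -76.541]. RSS = √0.923211 = 0.961.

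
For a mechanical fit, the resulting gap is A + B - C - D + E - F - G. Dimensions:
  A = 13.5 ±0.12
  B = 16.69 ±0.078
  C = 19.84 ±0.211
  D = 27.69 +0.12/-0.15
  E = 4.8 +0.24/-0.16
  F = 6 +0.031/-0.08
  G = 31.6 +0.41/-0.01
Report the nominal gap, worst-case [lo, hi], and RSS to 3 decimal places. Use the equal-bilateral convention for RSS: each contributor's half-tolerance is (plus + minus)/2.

nominal=-50.140 wc=[-51.270,-49.251] rss=0.413

Stack each dimension's contribution:
  +A: nom +13.500 → Σnom=13.500; wc +0.120/-0.120 → slack +0.120/-0.120; half-tol=0.120, Σhalf²=0.014400
  +B: nom +16.690 → Σnom=30.190; wc +0.078/-0.078 → slack +0.198/-0.198; half-tol=0.078, Σhalf²=0.020484
  -C: nom -19.840 → Σnom=10.350; wc +0.211/-0.211 → slack +0.409/-0.409; half-tol=0.211, Σhalf²=0.065005
  -D: nom -27.690 → Σnom=-17.340; wc +0.150/-0.120 → slack +0.559/-0.529; half-tol=0.135, Σhalf²=0.083230
  +E: nom +4.800 → Σnom=-12.540; wc +0.240/-0.160 → slack +0.799/-0.689; half-tol=0.200, Σhalf²=0.123230
  -F: nom -6.000 → Σnom=-18.540; wc +0.080/-0.031 → slack +0.879/-0.720; half-tol=0.056, Σhalf²=0.126310
  -G: nom -31.600 → Σnom=-50.140; wc +0.010/-0.410 → slack +0.889/-1.130; half-tol=0.210, Σhalf²=0.170410
Nominal = -50.140. Worst-case = [-50.140 - 1.130, -50.140 + 0.889] = [-51.270, -49.251]. RSS = √0.170410 = 0.413.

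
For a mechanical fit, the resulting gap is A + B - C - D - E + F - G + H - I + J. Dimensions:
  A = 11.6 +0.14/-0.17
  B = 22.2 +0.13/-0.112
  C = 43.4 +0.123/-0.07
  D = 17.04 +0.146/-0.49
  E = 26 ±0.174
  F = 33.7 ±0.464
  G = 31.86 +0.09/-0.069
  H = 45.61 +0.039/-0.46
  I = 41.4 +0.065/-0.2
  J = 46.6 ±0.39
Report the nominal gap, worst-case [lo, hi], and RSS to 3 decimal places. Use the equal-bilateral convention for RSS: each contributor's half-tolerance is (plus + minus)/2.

nominal=0.010 wc=[-2.184,2.176] rss=0.796

Stack each dimension's contribution:
  +A: nom +11.600 → Σnom=11.600; wc +0.140/-0.170 → slack +0.140/-0.170; half-tol=0.155, Σhalf²=0.024025
  +B: nom +22.200 → Σnom=33.800; wc +0.130/-0.112 → slack +0.270/-0.282; half-tol=0.121, Σhalf²=0.038666
  -C: nom -43.400 → Σnom=-9.600; wc +0.070/-0.123 → slack +0.340/-0.405; half-tol=0.097, Σhalf²=0.047978
  -D: nom -17.040 → Σnom=-26.640; wc +0.490/-0.146 → slack +0.830/-0.551; half-tol=0.318, Σhalf²=0.149102
  -E: nom -26.000 → Σnom=-52.640; wc +0.174/-0.174 → slack +1.004/-0.725; half-tol=0.174, Σhalf²=0.179378
  +F: nom +33.700 → Σnom=-18.940; wc +0.464/-0.464 → slack +1.468/-1.189; half-tol=0.464, Σhalf²=0.394674
  -G: nom -31.860 → Σnom=-50.800; wc +0.069/-0.090 → slack +1.537/-1.279; half-tol=0.080, Σhalf²=0.400995
  +H: nom +45.610 → Σnom=-5.190; wc +0.039/-0.460 → slack +1.576/-1.739; half-tol=0.249, Σhalf²=0.463245
  -I: nom -41.400 → Σnom=-46.590; wc +0.200/-0.065 → slack +1.776/-1.804; half-tol=0.133, Σhalf²=0.480801
  +J: nom +46.600 → Σnom=0.010; wc +0.390/-0.390 → slack +2.166/-2.194; half-tol=0.390, Σhalf²=0.632901
Nominal = 0.010. Worst-case = [0.010 - 2.194, 0.010 + 2.166] = [-2.184, 2.176]. RSS = √0.632901 = 0.796.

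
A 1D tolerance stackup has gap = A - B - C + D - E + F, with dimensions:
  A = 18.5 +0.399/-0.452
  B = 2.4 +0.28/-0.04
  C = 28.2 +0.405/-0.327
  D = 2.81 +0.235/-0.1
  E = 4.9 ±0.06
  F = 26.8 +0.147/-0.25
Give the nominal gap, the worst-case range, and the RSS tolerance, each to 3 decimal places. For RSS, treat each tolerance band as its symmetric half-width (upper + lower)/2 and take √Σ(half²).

nominal=12.610 wc=[11.063,13.818] rss=0.642

Stack each dimension's contribution:
  +A: nom +18.500 → Σnom=18.500; wc +0.399/-0.452 → slack +0.399/-0.452; half-tol=0.425, Σhalf²=0.181050
  -B: nom -2.400 → Σnom=16.100; wc +0.040/-0.280 → slack +0.439/-0.732; half-tol=0.160, Σhalf²=0.206650
  -C: nom -28.200 → Σnom=-12.100; wc +0.327/-0.405 → slack +0.766/-1.137; half-tol=0.366, Σhalf²=0.340606
  +D: nom +2.810 → Σnom=-9.290; wc +0.235/-0.100 → slack +1.001/-1.237; half-tol=0.167, Σhalf²=0.368663
  -E: nom -4.900 → Σnom=-14.190; wc +0.060/-0.060 → slack +1.061/-1.297; half-tol=0.060, Σhalf²=0.372262
  +F: nom +26.800 → Σnom=12.610; wc +0.147/-0.250 → slack +1.208/-1.547; half-tol=0.199, Σhalf²=0.411665
Nominal = 12.610. Worst-case = [12.610 - 1.547, 12.610 + 1.208] = [11.063, 13.818]. RSS = √0.411665 = 0.642.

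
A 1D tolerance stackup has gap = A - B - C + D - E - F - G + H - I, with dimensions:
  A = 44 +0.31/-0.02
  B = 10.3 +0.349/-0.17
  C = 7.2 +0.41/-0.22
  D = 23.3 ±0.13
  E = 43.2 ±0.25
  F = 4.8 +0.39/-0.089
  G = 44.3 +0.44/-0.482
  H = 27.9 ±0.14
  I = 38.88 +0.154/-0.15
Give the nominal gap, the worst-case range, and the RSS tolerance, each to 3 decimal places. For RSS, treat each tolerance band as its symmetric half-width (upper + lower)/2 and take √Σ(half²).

Stack each dimension's contribution:
  +A: nom +44.000 → Σnom=44.000; wc +0.310/-0.020 → slack +0.310/-0.020; half-tol=0.165, Σhalf²=0.027225
  -B: nom -10.300 → Σnom=33.700; wc +0.170/-0.349 → slack +0.480/-0.369; half-tol=0.260, Σhalf²=0.094565
  -C: nom -7.200 → Σnom=26.500; wc +0.220/-0.410 → slack +0.700/-0.779; half-tol=0.315, Σhalf²=0.193790
  +D: nom +23.300 → Σnom=49.800; wc +0.130/-0.130 → slack +0.830/-0.909; half-tol=0.130, Σhalf²=0.210690
  -E: nom -43.200 → Σnom=6.600; wc +0.250/-0.250 → slack +1.080/-1.159; half-tol=0.250, Σhalf²=0.273190
  -F: nom -4.800 → Σnom=1.800; wc +0.089/-0.390 → slack +1.169/-1.549; half-tol=0.239, Σhalf²=0.330550
  -G: nom -44.300 → Σnom=-42.500; wc +0.482/-0.440 → slack +1.651/-1.989; half-tol=0.461, Σhalf²=0.543071
  +H: nom +27.900 → Σnom=-14.600; wc +0.140/-0.140 → slack +1.791/-2.129; half-tol=0.140, Σhalf²=0.562671
  -I: nom -38.880 → Σnom=-53.480; wc +0.150/-0.154 → slack +1.941/-2.283; half-tol=0.152, Σhalf²=0.585775
Nominal = -53.480. Worst-case = [-53.480 - 2.283, -53.480 + 1.941] = [-55.763, -51.539]. RSS = √0.585775 = 0.765.

nominal=-53.480 wc=[-55.763,-51.539] rss=0.765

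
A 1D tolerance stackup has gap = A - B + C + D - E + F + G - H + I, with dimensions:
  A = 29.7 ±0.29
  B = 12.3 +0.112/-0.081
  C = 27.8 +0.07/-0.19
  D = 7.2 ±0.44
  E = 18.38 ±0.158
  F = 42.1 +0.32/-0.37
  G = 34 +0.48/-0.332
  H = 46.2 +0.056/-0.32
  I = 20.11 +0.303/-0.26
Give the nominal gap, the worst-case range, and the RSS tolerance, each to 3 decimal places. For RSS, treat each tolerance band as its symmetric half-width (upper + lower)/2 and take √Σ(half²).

Stack each dimension's contribution:
  +A: nom +29.700 → Σnom=29.700; wc +0.290/-0.290 → slack +0.290/-0.290; half-tol=0.290, Σhalf²=0.084100
  -B: nom -12.300 → Σnom=17.400; wc +0.081/-0.112 → slack +0.371/-0.402; half-tol=0.097, Σhalf²=0.093412
  +C: nom +27.800 → Σnom=45.200; wc +0.070/-0.190 → slack +0.441/-0.592; half-tol=0.130, Σhalf²=0.110312
  +D: nom +7.200 → Σnom=52.400; wc +0.440/-0.440 → slack +0.881/-1.032; half-tol=0.440, Σhalf²=0.303912
  -E: nom -18.380 → Σnom=34.020; wc +0.158/-0.158 → slack +1.039/-1.190; half-tol=0.158, Σhalf²=0.328876
  +F: nom +42.100 → Σnom=76.120; wc +0.320/-0.370 → slack +1.359/-1.560; half-tol=0.345, Σhalf²=0.447901
  +G: nom +34.000 → Σnom=110.120; wc +0.480/-0.332 → slack +1.839/-1.892; half-tol=0.406, Σhalf²=0.612737
  -H: nom -46.200 → Σnom=63.920; wc +0.320/-0.056 → slack +2.159/-1.948; half-tol=0.188, Σhalf²=0.648081
  +I: nom +20.110 → Σnom=84.030; wc +0.303/-0.260 → slack +2.462/-2.208; half-tol=0.281, Σhalf²=0.727324
Nominal = 84.030. Worst-case = [84.030 - 2.208, 84.030 + 2.462] = [81.822, 86.492]. RSS = √0.727324 = 0.853.

nominal=84.030 wc=[81.822,86.492] rss=0.853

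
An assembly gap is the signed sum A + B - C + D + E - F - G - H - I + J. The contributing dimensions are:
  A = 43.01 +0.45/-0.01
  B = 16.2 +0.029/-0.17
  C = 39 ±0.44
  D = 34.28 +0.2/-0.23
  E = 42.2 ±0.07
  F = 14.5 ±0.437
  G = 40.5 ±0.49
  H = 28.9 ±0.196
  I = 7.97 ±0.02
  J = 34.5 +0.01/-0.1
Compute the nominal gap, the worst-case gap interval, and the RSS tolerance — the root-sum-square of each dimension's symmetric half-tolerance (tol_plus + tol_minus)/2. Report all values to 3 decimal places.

nominal=39.320 wc=[37.157,41.662] rss=0.883

Stack each dimension's contribution:
  +A: nom +43.010 → Σnom=43.010; wc +0.450/-0.010 → slack +0.450/-0.010; half-tol=0.230, Σhalf²=0.052900
  +B: nom +16.200 → Σnom=59.210; wc +0.029/-0.170 → slack +0.479/-0.180; half-tol=0.100, Σhalf²=0.062800
  -C: nom -39.000 → Σnom=20.210; wc +0.440/-0.440 → slack +0.919/-0.620; half-tol=0.440, Σhalf²=0.256400
  +D: nom +34.280 → Σnom=54.490; wc +0.200/-0.230 → slack +1.119/-0.850; half-tol=0.215, Σhalf²=0.302625
  +E: nom +42.200 → Σnom=96.690; wc +0.070/-0.070 → slack +1.189/-0.920; half-tol=0.070, Σhalf²=0.307525
  -F: nom -14.500 → Σnom=82.190; wc +0.437/-0.437 → slack +1.626/-1.357; half-tol=0.437, Σhalf²=0.498494
  -G: nom -40.500 → Σnom=41.690; wc +0.490/-0.490 → slack +2.116/-1.847; half-tol=0.490, Σhalf²=0.738594
  -H: nom -28.900 → Σnom=12.790; wc +0.196/-0.196 → slack +2.312/-2.043; half-tol=0.196, Σhalf²=0.777010
  -I: nom -7.970 → Σnom=4.820; wc +0.020/-0.020 → slack +2.332/-2.063; half-tol=0.020, Σhalf²=0.777410
  +J: nom +34.500 → Σnom=39.320; wc +0.010/-0.100 → slack +2.342/-2.163; half-tol=0.055, Σhalf²=0.780435
Nominal = 39.320. Worst-case = [39.320 - 2.163, 39.320 + 2.342] = [37.157, 41.662]. RSS = √0.780435 = 0.883.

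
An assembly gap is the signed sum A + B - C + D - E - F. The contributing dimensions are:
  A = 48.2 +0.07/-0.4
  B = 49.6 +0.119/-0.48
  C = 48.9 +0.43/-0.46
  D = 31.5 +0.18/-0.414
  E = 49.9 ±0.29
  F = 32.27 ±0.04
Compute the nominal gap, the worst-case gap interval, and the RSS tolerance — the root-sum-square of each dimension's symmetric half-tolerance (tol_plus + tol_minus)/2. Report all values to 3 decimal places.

Stack each dimension's contribution:
  +A: nom +48.200 → Σnom=48.200; wc +0.070/-0.400 → slack +0.070/-0.400; half-tol=0.235, Σhalf²=0.055225
  +B: nom +49.600 → Σnom=97.800; wc +0.119/-0.480 → slack +0.189/-0.880; half-tol=0.299, Σhalf²=0.144925
  -C: nom -48.900 → Σnom=48.900; wc +0.460/-0.430 → slack +0.649/-1.310; half-tol=0.445, Σhalf²=0.342950
  +D: nom +31.500 → Σnom=80.400; wc +0.180/-0.414 → slack +0.829/-1.724; half-tol=0.297, Σhalf²=0.431159
  -E: nom -49.900 → Σnom=30.500; wc +0.290/-0.290 → slack +1.119/-2.014; half-tol=0.290, Σhalf²=0.515259
  -F: nom -32.270 → Σnom=-1.770; wc +0.040/-0.040 → slack +1.159/-2.054; half-tol=0.040, Σhalf²=0.516859
Nominal = -1.770. Worst-case = [-1.770 - 2.054, -1.770 + 1.159] = [-3.824, -0.611]. RSS = √0.516859 = 0.719.

nominal=-1.770 wc=[-3.824,-0.611] rss=0.719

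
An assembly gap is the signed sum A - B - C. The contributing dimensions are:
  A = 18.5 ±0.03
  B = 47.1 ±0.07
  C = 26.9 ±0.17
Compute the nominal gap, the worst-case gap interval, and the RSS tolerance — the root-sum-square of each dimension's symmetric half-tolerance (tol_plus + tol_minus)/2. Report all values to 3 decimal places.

nominal=-55.500 wc=[-55.770,-55.230] rss=0.186

Stack each dimension's contribution:
  +A: nom +18.500 → Σnom=18.500; wc +0.030/-0.030 → slack +0.030/-0.030; half-tol=0.030, Σhalf²=0.000900
  -B: nom -47.100 → Σnom=-28.600; wc +0.070/-0.070 → slack +0.100/-0.100; half-tol=0.070, Σhalf²=0.005800
  -C: nom -26.900 → Σnom=-55.500; wc +0.170/-0.170 → slack +0.270/-0.270; half-tol=0.170, Σhalf²=0.034700
Nominal = -55.500. Worst-case = [-55.500 - 0.270, -55.500 + 0.270] = [-55.770, -55.230]. RSS = √0.034700 = 0.186.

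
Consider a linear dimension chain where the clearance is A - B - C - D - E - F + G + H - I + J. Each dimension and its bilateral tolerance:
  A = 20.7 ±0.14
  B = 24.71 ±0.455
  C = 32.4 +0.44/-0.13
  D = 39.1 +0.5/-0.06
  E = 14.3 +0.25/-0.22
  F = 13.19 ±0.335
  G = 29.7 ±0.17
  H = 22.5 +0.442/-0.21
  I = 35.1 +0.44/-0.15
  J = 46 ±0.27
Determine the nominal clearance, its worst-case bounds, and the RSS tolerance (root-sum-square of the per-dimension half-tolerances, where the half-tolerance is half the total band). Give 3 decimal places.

Stack each dimension's contribution:
  +A: nom +20.700 → Σnom=20.700; wc +0.140/-0.140 → slack +0.140/-0.140; half-tol=0.140, Σhalf²=0.019600
  -B: nom -24.710 → Σnom=-4.010; wc +0.455/-0.455 → slack +0.595/-0.595; half-tol=0.455, Σhalf²=0.226625
  -C: nom -32.400 → Σnom=-36.410; wc +0.130/-0.440 → slack +0.725/-1.035; half-tol=0.285, Σhalf²=0.307850
  -D: nom -39.100 → Σnom=-75.510; wc +0.060/-0.500 → slack +0.785/-1.535; half-tol=0.280, Σhalf²=0.386250
  -E: nom -14.300 → Σnom=-89.810; wc +0.220/-0.250 → slack +1.005/-1.785; half-tol=0.235, Σhalf²=0.441475
  -F: nom -13.190 → Σnom=-103.000; wc +0.335/-0.335 → slack +1.340/-2.120; half-tol=0.335, Σhalf²=0.553700
  +G: nom +29.700 → Σnom=-73.300; wc +0.170/-0.170 → slack +1.510/-2.290; half-tol=0.170, Σhalf²=0.582600
  +H: nom +22.500 → Σnom=-50.800; wc +0.442/-0.210 → slack +1.952/-2.500; half-tol=0.326, Σhalf²=0.688876
  -I: nom -35.100 → Σnom=-85.900; wc +0.150/-0.440 → slack +2.102/-2.940; half-tol=0.295, Σhalf²=0.775901
  +J: nom +46.000 → Σnom=-39.900; wc +0.270/-0.270 → slack +2.372/-3.210; half-tol=0.270, Σhalf²=0.848801
Nominal = -39.900. Worst-case = [-39.900 - 3.210, -39.900 + 2.372] = [-43.110, -37.528]. RSS = √0.848801 = 0.921.

nominal=-39.900 wc=[-43.110,-37.528] rss=0.921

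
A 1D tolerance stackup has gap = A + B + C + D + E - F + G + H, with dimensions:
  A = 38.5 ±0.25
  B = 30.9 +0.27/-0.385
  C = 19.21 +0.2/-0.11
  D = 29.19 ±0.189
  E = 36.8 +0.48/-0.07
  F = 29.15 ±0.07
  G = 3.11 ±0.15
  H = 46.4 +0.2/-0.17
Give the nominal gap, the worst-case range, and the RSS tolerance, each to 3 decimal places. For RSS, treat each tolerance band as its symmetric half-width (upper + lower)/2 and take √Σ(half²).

nominal=174.960 wc=[173.566,176.769] rss=0.606

Stack each dimension's contribution:
  +A: nom +38.500 → Σnom=38.500; wc +0.250/-0.250 → slack +0.250/-0.250; half-tol=0.250, Σhalf²=0.062500
  +B: nom +30.900 → Σnom=69.400; wc +0.270/-0.385 → slack +0.520/-0.635; half-tol=0.328, Σhalf²=0.169756
  +C: nom +19.210 → Σnom=88.610; wc +0.200/-0.110 → slack +0.720/-0.745; half-tol=0.155, Σhalf²=0.193781
  +D: nom +29.190 → Σnom=117.800; wc +0.189/-0.189 → slack +0.909/-0.934; half-tol=0.189, Σhalf²=0.229502
  +E: nom +36.800 → Σnom=154.600; wc +0.480/-0.070 → slack +1.389/-1.004; half-tol=0.275, Σhalf²=0.305127
  -F: nom -29.150 → Σnom=125.450; wc +0.070/-0.070 → slack +1.459/-1.074; half-tol=0.070, Σhalf²=0.310027
  +G: nom +3.110 → Σnom=128.560; wc +0.150/-0.150 → slack +1.609/-1.224; half-tol=0.150, Σhalf²=0.332527
  +H: nom +46.400 → Σnom=174.960; wc +0.200/-0.170 → slack +1.809/-1.394; half-tol=0.185, Σhalf²=0.366752
Nominal = 174.960. Worst-case = [174.960 - 1.394, 174.960 + 1.809] = [173.566, 176.769]. RSS = √0.366752 = 0.606.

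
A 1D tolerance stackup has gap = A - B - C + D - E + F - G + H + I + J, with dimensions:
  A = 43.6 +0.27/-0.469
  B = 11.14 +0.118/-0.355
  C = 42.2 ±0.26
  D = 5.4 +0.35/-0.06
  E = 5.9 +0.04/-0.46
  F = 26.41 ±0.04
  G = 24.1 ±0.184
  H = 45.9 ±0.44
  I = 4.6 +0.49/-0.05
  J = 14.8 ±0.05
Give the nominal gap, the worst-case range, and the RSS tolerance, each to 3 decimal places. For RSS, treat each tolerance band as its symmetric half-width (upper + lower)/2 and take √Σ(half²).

Stack each dimension's contribution:
  +A: nom +43.600 → Σnom=43.600; wc +0.270/-0.469 → slack +0.270/-0.469; half-tol=0.369, Σhalf²=0.136530
  -B: nom -11.140 → Σnom=32.460; wc +0.355/-0.118 → slack +0.625/-0.587; half-tol=0.236, Σhalf²=0.192462
  -C: nom -42.200 → Σnom=-9.740; wc +0.260/-0.260 → slack +0.885/-0.847; half-tol=0.260, Σhalf²=0.260062
  +D: nom +5.400 → Σnom=-4.340; wc +0.350/-0.060 → slack +1.235/-0.907; half-tol=0.205, Σhalf²=0.302087
  -E: nom -5.900 → Σnom=-10.240; wc +0.460/-0.040 → slack +1.695/-0.947; half-tol=0.250, Σhalf²=0.364587
  +F: nom +26.410 → Σnom=16.170; wc +0.040/-0.040 → slack +1.735/-0.987; half-tol=0.040, Σhalf²=0.366187
  -G: nom -24.100 → Σnom=-7.930; wc +0.184/-0.184 → slack +1.919/-1.171; half-tol=0.184, Σhalf²=0.400043
  +H: nom +45.900 → Σnom=37.970; wc +0.440/-0.440 → slack +2.359/-1.611; half-tol=0.440, Σhalf²=0.593643
  +I: nom +4.600 → Σnom=42.570; wc +0.490/-0.050 → slack +2.849/-1.661; half-tol=0.270, Σhalf²=0.666543
  +J: nom +14.800 → Σnom=57.370; wc +0.050/-0.050 → slack +2.899/-1.711; half-tol=0.050, Σhalf²=0.669043
Nominal = 57.370. Worst-case = [57.370 - 1.711, 57.370 + 2.899] = [55.659, 60.269]. RSS = √0.669043 = 0.818.

nominal=57.370 wc=[55.659,60.269] rss=0.818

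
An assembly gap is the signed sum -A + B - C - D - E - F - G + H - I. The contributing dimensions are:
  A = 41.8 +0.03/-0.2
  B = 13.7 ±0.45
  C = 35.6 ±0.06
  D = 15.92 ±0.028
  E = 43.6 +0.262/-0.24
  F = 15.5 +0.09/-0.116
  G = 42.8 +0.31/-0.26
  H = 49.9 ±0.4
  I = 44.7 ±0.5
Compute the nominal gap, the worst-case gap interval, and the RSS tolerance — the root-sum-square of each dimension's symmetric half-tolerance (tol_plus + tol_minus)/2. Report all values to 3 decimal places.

nominal=-176.320 wc=[-178.450,-174.066] rss=0.886

Stack each dimension's contribution:
  -A: nom -41.800 → Σnom=-41.800; wc +0.200/-0.030 → slack +0.200/-0.030; half-tol=0.115, Σhalf²=0.013225
  +B: nom +13.700 → Σnom=-28.100; wc +0.450/-0.450 → slack +0.650/-0.480; half-tol=0.450, Σhalf²=0.215725
  -C: nom -35.600 → Σnom=-63.700; wc +0.060/-0.060 → slack +0.710/-0.540; half-tol=0.060, Σhalf²=0.219325
  -D: nom -15.920 → Σnom=-79.620; wc +0.028/-0.028 → slack +0.738/-0.568; half-tol=0.028, Σhalf²=0.220109
  -E: nom -43.600 → Σnom=-123.220; wc +0.240/-0.262 → slack +0.978/-0.830; half-tol=0.251, Σhalf²=0.283110
  -F: nom -15.500 → Σnom=-138.720; wc +0.116/-0.090 → slack +1.094/-0.920; half-tol=0.103, Σhalf²=0.293719
  -G: nom -42.800 → Σnom=-181.520; wc +0.260/-0.310 → slack +1.354/-1.230; half-tol=0.285, Σhalf²=0.374944
  +H: nom +49.900 → Σnom=-131.620; wc +0.400/-0.400 → slack +1.754/-1.630; half-tol=0.400, Σhalf²=0.534944
  -I: nom -44.700 → Σnom=-176.320; wc +0.500/-0.500 → slack +2.254/-2.130; half-tol=0.500, Σhalf²=0.784944
Nominal = -176.320. Worst-case = [-176.320 - 2.130, -176.320 + 2.254] = [-178.450, -174.066]. RSS = √0.784944 = 0.886.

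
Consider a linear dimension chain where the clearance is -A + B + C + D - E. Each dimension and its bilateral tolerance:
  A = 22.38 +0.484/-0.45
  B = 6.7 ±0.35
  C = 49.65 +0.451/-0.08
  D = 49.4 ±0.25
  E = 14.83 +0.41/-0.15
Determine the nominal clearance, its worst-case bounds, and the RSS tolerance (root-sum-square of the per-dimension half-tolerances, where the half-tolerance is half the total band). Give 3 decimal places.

Stack each dimension's contribution:
  -A: nom -22.380 → Σnom=-22.380; wc +0.450/-0.484 → slack +0.450/-0.484; half-tol=0.467, Σhalf²=0.218089
  +B: nom +6.700 → Σnom=-15.680; wc +0.350/-0.350 → slack +0.800/-0.834; half-tol=0.350, Σhalf²=0.340589
  +C: nom +49.650 → Σnom=33.970; wc +0.451/-0.080 → slack +1.251/-0.914; half-tol=0.266, Σhalf²=0.411079
  +D: nom +49.400 → Σnom=83.370; wc +0.250/-0.250 → slack +1.501/-1.164; half-tol=0.250, Σhalf²=0.473579
  -E: nom -14.830 → Σnom=68.540; wc +0.150/-0.410 → slack +1.651/-1.574; half-tol=0.280, Σhalf²=0.551979
Nominal = 68.540. Worst-case = [68.540 - 1.574, 68.540 + 1.651] = [66.966, 70.191]. RSS = √0.551979 = 0.743.

nominal=68.540 wc=[66.966,70.191] rss=0.743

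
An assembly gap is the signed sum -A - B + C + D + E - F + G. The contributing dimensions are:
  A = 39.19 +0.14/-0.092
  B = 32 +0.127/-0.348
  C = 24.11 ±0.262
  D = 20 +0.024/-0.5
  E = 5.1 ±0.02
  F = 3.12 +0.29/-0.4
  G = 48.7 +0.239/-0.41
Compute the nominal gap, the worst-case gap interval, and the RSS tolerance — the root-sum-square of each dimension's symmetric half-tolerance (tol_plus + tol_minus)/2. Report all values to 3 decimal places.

nominal=23.600 wc=[21.851,24.985] rss=0.657

Stack each dimension's contribution:
  -A: nom -39.190 → Σnom=-39.190; wc +0.092/-0.140 → slack +0.092/-0.140; half-tol=0.116, Σhalf²=0.013456
  -B: nom -32.000 → Σnom=-71.190; wc +0.348/-0.127 → slack +0.440/-0.267; half-tol=0.237, Σhalf²=0.069862
  +C: nom +24.110 → Σnom=-47.080; wc +0.262/-0.262 → slack +0.702/-0.529; half-tol=0.262, Σhalf²=0.138506
  +D: nom +20.000 → Σnom=-27.080; wc +0.024/-0.500 → slack +0.726/-1.029; half-tol=0.262, Σhalf²=0.207150
  +E: nom +5.100 → Σnom=-21.980; wc +0.020/-0.020 → slack +0.746/-1.049; half-tol=0.020, Σhalf²=0.207550
  -F: nom -3.120 → Σnom=-25.100; wc +0.400/-0.290 → slack +1.146/-1.339; half-tol=0.345, Σhalf²=0.326575
  +G: nom +48.700 → Σnom=23.600; wc +0.239/-0.410 → slack +1.385/-1.749; half-tol=0.325, Σhalf²=0.431875
Nominal = 23.600. Worst-case = [23.600 - 1.749, 23.600 + 1.385] = [21.851, 24.985]. RSS = √0.431875 = 0.657.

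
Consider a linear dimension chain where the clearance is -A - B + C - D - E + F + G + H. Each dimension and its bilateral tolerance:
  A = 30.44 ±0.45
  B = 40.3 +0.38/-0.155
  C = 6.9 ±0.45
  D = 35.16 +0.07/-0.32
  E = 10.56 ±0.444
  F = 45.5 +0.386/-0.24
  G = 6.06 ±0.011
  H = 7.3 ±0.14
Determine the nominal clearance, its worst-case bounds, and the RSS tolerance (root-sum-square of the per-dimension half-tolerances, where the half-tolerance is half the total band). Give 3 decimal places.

nominal=-50.700 wc=[-52.885,-48.344] rss=0.911

Stack each dimension's contribution:
  -A: nom -30.440 → Σnom=-30.440; wc +0.450/-0.450 → slack +0.450/-0.450; half-tol=0.450, Σhalf²=0.202500
  -B: nom -40.300 → Σnom=-70.740; wc +0.155/-0.380 → slack +0.605/-0.830; half-tol=0.268, Σhalf²=0.274056
  +C: nom +6.900 → Σnom=-63.840; wc +0.450/-0.450 → slack +1.055/-1.280; half-tol=0.450, Σhalf²=0.476556
  -D: nom -35.160 → Σnom=-99.000; wc +0.320/-0.070 → slack +1.375/-1.350; half-tol=0.195, Σhalf²=0.514581
  -E: nom -10.560 → Σnom=-109.560; wc +0.444/-0.444 → slack +1.819/-1.794; half-tol=0.444, Σhalf²=0.711717
  +F: nom +45.500 → Σnom=-64.060; wc +0.386/-0.240 → slack +2.205/-2.034; half-tol=0.313, Σhalf²=0.809686
  +G: nom +6.060 → Σnom=-58.000; wc +0.011/-0.011 → slack +2.216/-2.045; half-tol=0.011, Σhalf²=0.809807
  +H: nom +7.300 → Σnom=-50.700; wc +0.140/-0.140 → slack +2.356/-2.185; half-tol=0.140, Σhalf²=0.829407
Nominal = -50.700. Worst-case = [-50.700 - 2.185, -50.700 + 2.356] = [-52.885, -48.344]. RSS = √0.829407 = 0.911.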